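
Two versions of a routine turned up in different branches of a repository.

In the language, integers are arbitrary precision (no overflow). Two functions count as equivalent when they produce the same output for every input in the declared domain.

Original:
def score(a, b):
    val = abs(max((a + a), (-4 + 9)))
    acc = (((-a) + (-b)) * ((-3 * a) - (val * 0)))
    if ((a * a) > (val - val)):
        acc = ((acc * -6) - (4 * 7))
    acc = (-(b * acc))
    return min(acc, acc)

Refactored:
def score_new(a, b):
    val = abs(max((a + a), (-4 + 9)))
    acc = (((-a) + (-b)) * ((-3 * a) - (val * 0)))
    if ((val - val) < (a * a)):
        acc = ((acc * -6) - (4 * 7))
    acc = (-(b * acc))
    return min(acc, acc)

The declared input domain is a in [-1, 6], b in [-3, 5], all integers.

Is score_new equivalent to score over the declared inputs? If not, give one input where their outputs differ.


This is a faithful refactor — comparison usage differs, but the computed results match everywhere.
Spot check at a=-1, b=-1 — score: val := 5 | acc := 6 | ((a * a) > (val - val)): true | acc := -64 | acc := -64 | result -64. score_new: val := 5 | acc := 6 | ((val - val) < (a * a)): true | acc := -64 | acc := -64 | result -64. Both give -64.
Across all 72 domain points the two functions coincide.
verdict: equivalent


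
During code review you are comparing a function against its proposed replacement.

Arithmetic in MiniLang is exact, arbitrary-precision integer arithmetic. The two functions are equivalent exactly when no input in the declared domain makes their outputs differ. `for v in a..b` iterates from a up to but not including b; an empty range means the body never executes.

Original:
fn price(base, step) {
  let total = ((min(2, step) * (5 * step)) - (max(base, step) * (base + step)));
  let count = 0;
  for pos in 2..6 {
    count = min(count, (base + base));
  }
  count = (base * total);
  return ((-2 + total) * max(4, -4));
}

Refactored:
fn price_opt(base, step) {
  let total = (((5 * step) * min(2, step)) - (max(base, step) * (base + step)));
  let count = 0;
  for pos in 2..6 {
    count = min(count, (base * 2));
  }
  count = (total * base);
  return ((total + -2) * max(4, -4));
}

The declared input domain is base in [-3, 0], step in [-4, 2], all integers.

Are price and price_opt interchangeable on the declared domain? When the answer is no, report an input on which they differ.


This is a faithful refactor — arithmetic usage differs; also constant usage differs, but the computed results match everywhere.
Spot check at base=-2, step=-3 — price: total becomes 35; next count becomes 0; next at pos=2:; next count becomes -4; next at pos=3:; next count becomes -4; next at pos=4:; next count becomes -4; next at pos=5:; next count becomes -4; next count becomes -70; next final value 132. price_opt: total becomes 35; next count becomes 0; next at pos=2:; next count becomes -4; next at pos=3:; next count becomes -4; next at pos=4:; next count becomes -4; next at pos=5:; next count becomes -4; next count becomes -70; next final value 132. Both give 132.
Sweeping the whole domain (28 inputs) finds no disagreement.
verdict: equivalent


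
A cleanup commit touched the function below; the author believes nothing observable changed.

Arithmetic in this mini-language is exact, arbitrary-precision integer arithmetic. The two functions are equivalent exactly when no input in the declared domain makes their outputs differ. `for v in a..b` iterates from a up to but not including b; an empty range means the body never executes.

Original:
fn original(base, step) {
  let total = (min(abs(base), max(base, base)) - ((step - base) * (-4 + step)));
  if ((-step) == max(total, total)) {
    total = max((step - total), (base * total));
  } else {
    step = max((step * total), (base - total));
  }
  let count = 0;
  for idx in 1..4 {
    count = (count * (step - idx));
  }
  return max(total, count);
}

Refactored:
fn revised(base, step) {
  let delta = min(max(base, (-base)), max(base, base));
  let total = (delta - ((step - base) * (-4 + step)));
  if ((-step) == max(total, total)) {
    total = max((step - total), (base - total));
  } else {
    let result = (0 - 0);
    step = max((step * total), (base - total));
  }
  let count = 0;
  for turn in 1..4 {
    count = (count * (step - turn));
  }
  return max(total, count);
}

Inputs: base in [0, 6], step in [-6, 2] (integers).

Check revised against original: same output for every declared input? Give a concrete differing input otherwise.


Take base=2, step=1.
original: total = -1; ((-step) == max(total, total)) -> true; total = 2; count = 0; [idx=1]; count = 0; [idx=2]; count = 0; [idx=3]; count = 0; return 2
revised: delta = 2; total = -1; ((-step) == max(total, total)) -> true; total = 3; count = 0; [turn=1]; count = 0; [turn=2]; count = 0; [turn=3]; count = 0; return 3
2 against 3: the behavior changed.
verdict: not equivalent; witness: base=2, step=1


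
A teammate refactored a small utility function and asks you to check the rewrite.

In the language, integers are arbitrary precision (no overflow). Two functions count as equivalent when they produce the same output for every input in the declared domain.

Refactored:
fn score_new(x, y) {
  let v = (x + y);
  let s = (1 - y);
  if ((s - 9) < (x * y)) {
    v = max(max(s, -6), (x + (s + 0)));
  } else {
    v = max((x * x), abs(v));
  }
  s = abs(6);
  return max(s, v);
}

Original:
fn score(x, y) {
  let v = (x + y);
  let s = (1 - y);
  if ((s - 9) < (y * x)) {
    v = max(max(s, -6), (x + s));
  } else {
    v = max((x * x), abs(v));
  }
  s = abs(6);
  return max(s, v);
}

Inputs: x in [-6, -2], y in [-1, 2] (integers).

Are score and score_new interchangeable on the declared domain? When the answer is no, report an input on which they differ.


Behavior is preserved: although arithmetic usage differs, constant usage differs, the outputs never diverge.
One worked example (x=-4, y=2) — score: v becomes -2; next s becomes -1; next ((s - 9) < (y * x)) evaluates to true; next v becomes -1; next s becomes 6; next final value 6; score_new: v becomes -2; next s becomes -1; next ((s - 9) < (x * y)) evaluates to true; next v becomes -1; next s becomes 6; next final value 6; agreement on 6.
Across all 20 domain points the two functions coincide.
verdict: equivalent


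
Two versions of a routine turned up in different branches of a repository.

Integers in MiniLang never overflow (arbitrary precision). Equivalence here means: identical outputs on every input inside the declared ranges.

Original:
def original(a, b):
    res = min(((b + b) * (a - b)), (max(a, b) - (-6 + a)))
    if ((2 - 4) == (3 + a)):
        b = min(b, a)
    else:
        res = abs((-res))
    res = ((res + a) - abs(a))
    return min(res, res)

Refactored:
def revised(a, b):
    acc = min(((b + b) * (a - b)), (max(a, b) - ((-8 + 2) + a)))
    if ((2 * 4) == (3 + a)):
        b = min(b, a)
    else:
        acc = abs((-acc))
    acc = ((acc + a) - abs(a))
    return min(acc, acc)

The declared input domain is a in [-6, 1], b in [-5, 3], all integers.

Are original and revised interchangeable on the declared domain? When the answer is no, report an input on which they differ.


The rewrite breaks on a=-5, b=1, where the results are -22 and 2.
original: res = -12; ((2 - 4) == (3 + a)) -> true; b = -5; res = -22; return -22
revised: acc = -12; ((2 * 4) == (3 + a)) -> false; acc = 12; acc = 2; return 2
verdict: not equivalent; witness: a=-5, b=1


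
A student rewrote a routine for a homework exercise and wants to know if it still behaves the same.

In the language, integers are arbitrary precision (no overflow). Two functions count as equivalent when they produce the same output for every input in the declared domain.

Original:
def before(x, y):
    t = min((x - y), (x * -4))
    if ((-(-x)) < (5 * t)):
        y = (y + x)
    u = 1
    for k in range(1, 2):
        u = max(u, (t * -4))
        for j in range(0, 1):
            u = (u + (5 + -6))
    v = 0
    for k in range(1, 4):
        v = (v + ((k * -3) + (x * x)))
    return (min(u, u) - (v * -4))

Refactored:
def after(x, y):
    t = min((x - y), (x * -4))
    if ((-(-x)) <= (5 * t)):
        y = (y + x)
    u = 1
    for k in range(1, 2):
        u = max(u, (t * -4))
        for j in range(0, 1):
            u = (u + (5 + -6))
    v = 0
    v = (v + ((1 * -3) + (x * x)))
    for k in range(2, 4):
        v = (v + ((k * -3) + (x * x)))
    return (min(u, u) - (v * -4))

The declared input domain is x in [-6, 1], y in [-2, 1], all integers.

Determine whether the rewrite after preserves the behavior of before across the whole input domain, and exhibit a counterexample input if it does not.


Equivalent. The suspicious edit (`((-(-x)) < (5 * t))` became `((-(-x)) <= (5 * t))`) never changes the result for any input inside the declared domain.
Every one of the 32 inputs gives matching results.
Tracing x=-2, y=-2: before: t=0, then ((-(-x)) < (5 * t)) is true, then y=-4, then u=1, then (k=1), then u=1, then (j=0), then u=0, then v=0, then (k=1), then v=1, then (k=2), then v=-1, then (k=3), then v=-6, then returns -24 | after: t=0, then ((-(-x)) <= (5 * t)) is true, then y=-4, then u=1, then (k=1), then u=1, then (j=0), then u=0, then v=0, then v=1, then (k=2), then v=-1, then (k=3), then v=-6, then returns -24 — matching result -24.
verdict: equivalent


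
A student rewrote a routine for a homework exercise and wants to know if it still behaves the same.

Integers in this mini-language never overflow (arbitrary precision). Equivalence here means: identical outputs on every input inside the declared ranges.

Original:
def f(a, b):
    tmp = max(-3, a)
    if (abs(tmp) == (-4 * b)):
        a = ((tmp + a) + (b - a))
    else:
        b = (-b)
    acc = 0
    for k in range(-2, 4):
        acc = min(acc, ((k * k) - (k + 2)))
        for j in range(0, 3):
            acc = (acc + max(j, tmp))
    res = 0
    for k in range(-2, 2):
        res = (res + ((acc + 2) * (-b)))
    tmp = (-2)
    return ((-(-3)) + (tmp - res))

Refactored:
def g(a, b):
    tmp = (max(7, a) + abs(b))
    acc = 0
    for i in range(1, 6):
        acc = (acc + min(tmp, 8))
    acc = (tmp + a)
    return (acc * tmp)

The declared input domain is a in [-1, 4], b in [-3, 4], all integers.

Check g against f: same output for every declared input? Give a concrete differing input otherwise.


These are not equivalent — on a=-1, b=-3 the outputs split (97 vs 90).
f: tmp = -1; (abs(tmp) == (-4 * b)) -> false; b = 3; acc = 0; [k=-2]; acc = 0; [j=0]; acc = 0; [j=1]; acc = 1; [j=2]; acc = 3; [k=-1]; acc = 0; [j=0]; acc = 0; [j=1]; acc = 1; [j=2]; acc = 3; [k=0]; acc = -2; [j=0]; acc = -2; [j=1]; acc = -1; [j=2]; acc = 1; [k=1]; acc = -2; [j=0]; acc = -2; [j=1]; acc = -1; [j=2]; acc = 1; [k=2]; acc = 0; [j=0]; acc = 0; [j=1]; acc = 1; [j=2]; acc = 3; [k=3]; acc = 3; [j=0]; acc = 3; [j=1]; acc = 4; [j=2]; acc = 6; res = 0; [k=-2]; res = -24; [k=-1]; res = -48; [k=0]; res = -72; [k=1]; res = -96; tmp = -2; return 97
g: tmp = 10; acc = 0; [i=1]; acc = 8; [i=2]; acc = 16; [i=3]; acc = 24; [i=4]; acc = 32; [i=5]; acc = 40; acc = 9; return 90
verdict: not equivalent; witness: a=-1, b=-3


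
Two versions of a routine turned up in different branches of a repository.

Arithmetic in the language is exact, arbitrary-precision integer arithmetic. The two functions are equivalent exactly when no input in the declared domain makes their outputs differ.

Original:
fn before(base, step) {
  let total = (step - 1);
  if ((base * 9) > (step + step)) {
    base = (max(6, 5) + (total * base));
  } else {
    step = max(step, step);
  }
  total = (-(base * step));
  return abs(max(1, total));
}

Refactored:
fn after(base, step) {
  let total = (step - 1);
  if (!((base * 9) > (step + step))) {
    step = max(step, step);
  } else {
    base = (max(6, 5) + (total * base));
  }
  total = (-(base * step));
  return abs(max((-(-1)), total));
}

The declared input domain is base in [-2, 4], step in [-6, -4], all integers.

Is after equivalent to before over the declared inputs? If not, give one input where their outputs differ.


The two versions differ — the changes include boolean connective usage differs.
As a probe, take base=2, step=-4: before runs total=-5, then ((base * 9) > (step + step)) is true, then base=-4, then total=-16, then returns 1; after runs total=-5, then (!((base * 9) > (step + step))) is false, then base=-4, then total=-16, then returns 1; both end at 1.
Across all 21 domain points the two functions coincide.
verdict: equivalent


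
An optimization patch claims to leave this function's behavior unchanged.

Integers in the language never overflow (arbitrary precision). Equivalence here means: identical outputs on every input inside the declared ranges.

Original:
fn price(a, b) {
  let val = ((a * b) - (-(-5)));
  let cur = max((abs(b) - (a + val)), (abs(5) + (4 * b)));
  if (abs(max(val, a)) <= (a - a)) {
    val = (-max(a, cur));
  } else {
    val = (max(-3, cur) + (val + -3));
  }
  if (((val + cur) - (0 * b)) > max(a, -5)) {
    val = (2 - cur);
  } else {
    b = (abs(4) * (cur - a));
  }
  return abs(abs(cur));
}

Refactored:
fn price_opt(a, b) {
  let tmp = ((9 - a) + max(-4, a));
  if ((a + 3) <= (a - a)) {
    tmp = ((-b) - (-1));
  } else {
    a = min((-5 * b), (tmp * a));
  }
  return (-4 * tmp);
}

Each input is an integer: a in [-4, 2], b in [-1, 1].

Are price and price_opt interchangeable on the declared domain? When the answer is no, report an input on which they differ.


Not equivalent: a=-4, b=-1 separates them (6 vs -8).
price: val := -1 | cur := 6 | (abs(max(val, a)) <= (a - a)): false | val := 2 | (((val + cur) - (0 * b)) > max(a, -5)): true | val := -4 | result 6
price_opt: tmp := 9 | ((a + 3) <= (a - a)): true | tmp := 2 | result -8
verdict: not equivalent; witness: a=-4, b=-1


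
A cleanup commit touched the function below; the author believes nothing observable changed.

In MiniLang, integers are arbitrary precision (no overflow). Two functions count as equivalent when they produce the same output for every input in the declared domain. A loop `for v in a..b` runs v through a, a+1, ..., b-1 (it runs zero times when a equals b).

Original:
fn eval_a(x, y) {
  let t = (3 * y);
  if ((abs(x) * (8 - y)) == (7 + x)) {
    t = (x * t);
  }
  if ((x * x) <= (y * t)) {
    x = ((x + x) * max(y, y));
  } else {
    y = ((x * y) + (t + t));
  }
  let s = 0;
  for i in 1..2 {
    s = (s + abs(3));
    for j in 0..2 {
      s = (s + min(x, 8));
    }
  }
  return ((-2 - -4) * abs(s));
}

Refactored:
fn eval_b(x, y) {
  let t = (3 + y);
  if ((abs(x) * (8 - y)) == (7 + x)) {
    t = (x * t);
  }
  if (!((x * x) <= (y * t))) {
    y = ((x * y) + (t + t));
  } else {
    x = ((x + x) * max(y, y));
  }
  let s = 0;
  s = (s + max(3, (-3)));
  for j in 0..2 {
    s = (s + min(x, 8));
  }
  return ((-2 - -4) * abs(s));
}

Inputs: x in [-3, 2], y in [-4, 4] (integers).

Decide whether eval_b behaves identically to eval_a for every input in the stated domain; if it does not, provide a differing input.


There is a counterexample at x=-3, y=-4: 38 on one side, 6 on the other.
eval_a: t := -12 | ((abs(x) * (8 - y)) == (7 + x)): false | ((x * x) <= (y * t)): true | x := 24 | s := 0 | iter i=1: | s := 3 | iter j=0: | s := 11 | iter j=1: | s := 19 | result 38
eval_b: t := -1 | ((abs(x) * (8 - y)) == (7 + x)): false | (!((x * x) <= (y * t))): true | y := 10 | s := 0 | s := 3 | iter j=0: | s := 0 | iter j=1: | s := -3 | result 6
verdict: not equivalent; witness: x=-3, y=-4


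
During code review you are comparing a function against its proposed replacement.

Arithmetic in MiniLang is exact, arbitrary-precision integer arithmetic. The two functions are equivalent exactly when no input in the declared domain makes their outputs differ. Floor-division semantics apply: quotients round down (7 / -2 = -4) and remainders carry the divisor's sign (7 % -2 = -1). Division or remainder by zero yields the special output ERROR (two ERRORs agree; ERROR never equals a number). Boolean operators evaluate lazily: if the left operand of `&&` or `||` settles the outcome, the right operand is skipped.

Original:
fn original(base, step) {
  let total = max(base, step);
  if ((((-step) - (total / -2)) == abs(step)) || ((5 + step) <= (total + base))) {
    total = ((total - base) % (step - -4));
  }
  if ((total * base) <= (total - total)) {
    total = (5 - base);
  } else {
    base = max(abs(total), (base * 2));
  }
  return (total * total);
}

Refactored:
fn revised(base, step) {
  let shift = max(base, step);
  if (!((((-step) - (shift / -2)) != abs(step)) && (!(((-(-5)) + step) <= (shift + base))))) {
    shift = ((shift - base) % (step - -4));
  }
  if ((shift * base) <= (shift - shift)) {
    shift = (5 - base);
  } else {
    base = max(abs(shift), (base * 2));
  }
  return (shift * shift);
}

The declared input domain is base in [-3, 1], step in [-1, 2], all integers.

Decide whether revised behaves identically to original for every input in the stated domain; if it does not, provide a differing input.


Changes here: boolean connective usage differs, local variable names differ, comparison usage differs; the full 20-point sweep finds no disagreement.
verdict: equivalent


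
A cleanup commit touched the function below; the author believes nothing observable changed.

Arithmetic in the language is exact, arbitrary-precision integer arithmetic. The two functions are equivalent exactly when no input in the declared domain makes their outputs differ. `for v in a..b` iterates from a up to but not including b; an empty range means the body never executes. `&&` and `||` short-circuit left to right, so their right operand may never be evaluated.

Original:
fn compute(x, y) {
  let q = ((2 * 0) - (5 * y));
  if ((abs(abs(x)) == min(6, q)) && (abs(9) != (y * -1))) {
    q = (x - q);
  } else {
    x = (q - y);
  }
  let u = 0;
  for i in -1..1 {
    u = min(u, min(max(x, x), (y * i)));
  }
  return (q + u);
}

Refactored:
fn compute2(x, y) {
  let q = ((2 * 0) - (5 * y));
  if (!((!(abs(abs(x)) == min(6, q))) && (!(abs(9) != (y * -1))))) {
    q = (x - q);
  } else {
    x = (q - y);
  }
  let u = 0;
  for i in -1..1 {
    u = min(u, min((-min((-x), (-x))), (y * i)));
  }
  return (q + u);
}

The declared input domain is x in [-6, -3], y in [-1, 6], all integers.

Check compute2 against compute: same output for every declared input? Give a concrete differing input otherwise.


Consider the input x=-6, y=-1.
compute: q becomes 5; next ((abs(abs(x)) == min(6, q)) && (abs(9) != (y * -1))) evaluates to false; next x becomes 6; next u becomes 0; next at i=-1:; next u becomes 0; next at i=0:; next u becomes 0; next final value 5
compute2: q becomes 5; next (!((!(abs(abs(x)) == min(6, q))) && (!(abs(9) != (y * -1))))) evaluates to true; next q becomes -11; next u becomes 0; next at i=-1:; next u becomes -6; next at i=0:; next u becomes -6; next final value -17
5 != -17, so the rewrite changes behavior.
verdict: not equivalent; witness: x=-6, y=-1


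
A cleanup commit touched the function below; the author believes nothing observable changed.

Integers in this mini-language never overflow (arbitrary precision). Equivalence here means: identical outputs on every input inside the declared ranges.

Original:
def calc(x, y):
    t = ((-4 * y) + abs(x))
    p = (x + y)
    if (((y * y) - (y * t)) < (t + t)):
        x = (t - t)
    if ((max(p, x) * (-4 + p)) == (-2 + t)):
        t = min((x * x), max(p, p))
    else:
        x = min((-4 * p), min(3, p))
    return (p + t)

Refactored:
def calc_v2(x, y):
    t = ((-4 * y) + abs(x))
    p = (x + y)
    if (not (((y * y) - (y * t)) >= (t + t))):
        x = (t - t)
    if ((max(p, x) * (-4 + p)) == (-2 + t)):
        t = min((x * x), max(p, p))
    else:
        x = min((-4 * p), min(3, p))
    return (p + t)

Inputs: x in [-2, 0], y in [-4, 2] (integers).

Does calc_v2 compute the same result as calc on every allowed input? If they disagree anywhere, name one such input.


Differences: boolean connective usage differs; comparison usage differs — yet all 21 inputs agree.
verdict: equivalent


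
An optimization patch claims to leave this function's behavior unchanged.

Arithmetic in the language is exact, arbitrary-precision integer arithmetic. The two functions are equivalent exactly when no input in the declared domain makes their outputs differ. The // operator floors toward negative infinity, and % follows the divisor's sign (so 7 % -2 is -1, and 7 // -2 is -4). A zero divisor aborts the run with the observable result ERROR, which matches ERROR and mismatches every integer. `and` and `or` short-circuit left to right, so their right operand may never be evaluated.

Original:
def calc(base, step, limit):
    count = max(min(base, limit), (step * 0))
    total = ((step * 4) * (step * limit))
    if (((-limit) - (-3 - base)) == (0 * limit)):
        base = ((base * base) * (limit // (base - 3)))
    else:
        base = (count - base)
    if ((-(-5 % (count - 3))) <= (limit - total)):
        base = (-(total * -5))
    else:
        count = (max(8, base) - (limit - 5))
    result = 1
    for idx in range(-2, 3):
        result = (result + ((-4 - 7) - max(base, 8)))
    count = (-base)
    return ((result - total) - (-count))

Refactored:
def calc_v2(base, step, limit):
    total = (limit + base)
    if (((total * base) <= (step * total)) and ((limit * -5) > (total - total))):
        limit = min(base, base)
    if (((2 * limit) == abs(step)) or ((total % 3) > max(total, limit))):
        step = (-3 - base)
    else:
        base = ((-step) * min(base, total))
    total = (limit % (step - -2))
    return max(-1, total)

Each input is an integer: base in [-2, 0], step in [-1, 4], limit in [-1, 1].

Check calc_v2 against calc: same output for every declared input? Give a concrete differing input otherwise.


At base=-2, step=-1, limit=-1: calc gives -70, calc_v2 gives 0.
verdict: not equivalent; witness: base=-2, step=-1, limit=-1


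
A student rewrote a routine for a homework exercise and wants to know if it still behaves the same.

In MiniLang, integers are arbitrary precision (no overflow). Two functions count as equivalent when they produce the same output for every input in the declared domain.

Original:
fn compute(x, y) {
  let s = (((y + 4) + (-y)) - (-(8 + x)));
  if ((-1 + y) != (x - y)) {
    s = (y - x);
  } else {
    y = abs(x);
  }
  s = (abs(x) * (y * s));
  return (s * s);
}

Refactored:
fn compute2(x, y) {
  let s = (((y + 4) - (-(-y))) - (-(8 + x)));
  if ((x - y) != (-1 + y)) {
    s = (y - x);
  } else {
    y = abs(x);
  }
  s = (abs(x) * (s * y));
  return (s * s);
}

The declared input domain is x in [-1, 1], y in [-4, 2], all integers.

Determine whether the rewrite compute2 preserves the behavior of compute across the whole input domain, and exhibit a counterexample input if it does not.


Reading the diff, among the changes: arithmetic usage differs.
As a probe, take x=0, y=-2: compute runs s = 12; ((-1 + y) != (x - y)) -> true; s = -2; s = 0; return 0; compute2 runs s = 12; ((x - y) != (-1 + y)) -> true; s = -2; s = 0; return 0; both end at 0.
An exhaustive pass over the 21 declared inputs shows identical outputs.
verdict: equivalent


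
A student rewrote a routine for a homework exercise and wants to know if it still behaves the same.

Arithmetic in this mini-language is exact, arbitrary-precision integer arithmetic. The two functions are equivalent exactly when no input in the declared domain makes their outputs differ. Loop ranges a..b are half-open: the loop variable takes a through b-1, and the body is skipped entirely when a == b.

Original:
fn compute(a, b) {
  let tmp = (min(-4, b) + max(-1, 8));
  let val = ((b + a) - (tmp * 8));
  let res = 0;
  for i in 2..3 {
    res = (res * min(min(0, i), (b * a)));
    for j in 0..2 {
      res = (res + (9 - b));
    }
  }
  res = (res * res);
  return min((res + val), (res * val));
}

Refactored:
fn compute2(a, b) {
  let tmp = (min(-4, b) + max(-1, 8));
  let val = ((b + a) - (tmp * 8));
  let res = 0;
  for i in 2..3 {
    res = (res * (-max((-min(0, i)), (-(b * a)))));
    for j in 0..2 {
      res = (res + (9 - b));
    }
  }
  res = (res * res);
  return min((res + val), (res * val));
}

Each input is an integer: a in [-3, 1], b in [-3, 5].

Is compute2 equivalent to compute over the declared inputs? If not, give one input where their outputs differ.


Reading the diff, among the changes: min/max/abs usage differs.
Tracing a=-2, b=-3: compute: tmp becomes 4; next val becomes -37; next res becomes 0; next at i=2:; next res becomes 0; next at j=0:; next res becomes 12; next at j=1:; next res becomes 24; next res becomes 576; next final value -21312 | compute2: tmp becomes 4; next val becomes -37; next res becomes 0; next at i=2:; next res becomes 0; next at j=0:; next res becomes 12; next at j=1:; next res becomes 24; next res becomes 576; next final value -21312 — matching result -21312.
An exhaustive pass over the 45 declared inputs shows identical outputs.
verdict: equivalent


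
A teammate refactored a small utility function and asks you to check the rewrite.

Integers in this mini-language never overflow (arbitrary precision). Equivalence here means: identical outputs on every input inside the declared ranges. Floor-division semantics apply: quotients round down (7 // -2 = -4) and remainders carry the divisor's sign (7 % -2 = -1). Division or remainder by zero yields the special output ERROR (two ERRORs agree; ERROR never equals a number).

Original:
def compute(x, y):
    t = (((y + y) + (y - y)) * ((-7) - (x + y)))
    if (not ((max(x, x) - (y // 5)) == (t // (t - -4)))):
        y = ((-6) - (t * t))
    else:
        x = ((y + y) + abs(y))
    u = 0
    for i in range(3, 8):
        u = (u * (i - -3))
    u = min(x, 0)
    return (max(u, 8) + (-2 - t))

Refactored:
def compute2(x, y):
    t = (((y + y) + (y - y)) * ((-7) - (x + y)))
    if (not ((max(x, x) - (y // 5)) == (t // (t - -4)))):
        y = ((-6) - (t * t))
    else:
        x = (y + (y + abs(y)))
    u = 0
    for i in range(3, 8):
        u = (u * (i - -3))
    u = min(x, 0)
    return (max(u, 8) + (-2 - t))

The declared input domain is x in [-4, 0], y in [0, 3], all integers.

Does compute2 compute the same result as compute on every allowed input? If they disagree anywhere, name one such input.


The two are interchangeable: same computation, different form, and every declared input agrees.
Spot check at x=0, y=3 — compute: t := -60 | (not ((max(x, x) - (y // 5)) == (t // (t - -4)))): true | y := -3606 | u := 0 | iter i=3: | u := 0 | iter i=4: | u := 0 | iter i=5: | u := 0 | iter i=6: | u := 0 | iter i=7: | u := 0 | u := 0 | result 66. compute2: t := -60 | (not ((max(x, x) - (y // 5)) == (t // (t - -4)))): true | y := -3606 | u := 0 | iter i=3: | u := 0 | iter i=4: | u := 0 | iter i=5: | u := 0 | iter i=6: | u := 0 | iter i=7: | u := 0 | u := 0 | result 66. Both give 66.
Checked all 20 inputs in the declared domain: the outputs agree on every one.
verdict: equivalent


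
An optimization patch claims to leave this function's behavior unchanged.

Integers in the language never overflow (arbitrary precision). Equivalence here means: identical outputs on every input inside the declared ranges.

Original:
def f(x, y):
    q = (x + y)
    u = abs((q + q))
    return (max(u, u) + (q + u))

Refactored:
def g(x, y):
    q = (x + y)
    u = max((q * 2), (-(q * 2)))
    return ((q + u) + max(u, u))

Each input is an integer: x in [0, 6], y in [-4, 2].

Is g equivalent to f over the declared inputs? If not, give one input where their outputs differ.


The two versions differ — the changes include constant usage differs, and min/max/abs usage differs, and arithmetic usage differs.
Spot check at x=4, y=-2 — f: q := 2 | u := 4 | result 10. g: q := 2 | u := 4 | result 10. Both give 10.
Across all 49 domain points the two functions coincide.
verdict: equivalent


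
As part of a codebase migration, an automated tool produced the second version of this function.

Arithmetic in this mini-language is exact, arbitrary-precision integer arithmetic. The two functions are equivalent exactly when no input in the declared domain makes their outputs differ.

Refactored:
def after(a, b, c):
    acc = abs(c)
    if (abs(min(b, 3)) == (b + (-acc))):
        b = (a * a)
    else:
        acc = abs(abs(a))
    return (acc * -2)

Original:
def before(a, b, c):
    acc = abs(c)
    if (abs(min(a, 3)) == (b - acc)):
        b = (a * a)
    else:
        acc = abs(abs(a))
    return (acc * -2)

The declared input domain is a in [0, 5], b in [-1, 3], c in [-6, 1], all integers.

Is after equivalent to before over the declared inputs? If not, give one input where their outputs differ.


These are not equivalent — on a=0, b=1, c=-1 the outputs split (-2 vs 0).
before: acc = 1; (abs(min(a, 3)) == (b - acc)) -> true; b = 0; return -2
after: acc = 1; (abs(min(b, 3)) == (b + (-acc))) -> false; acc = 0; return 0
verdict: not equivalent; witness: a=0, b=1, c=-1


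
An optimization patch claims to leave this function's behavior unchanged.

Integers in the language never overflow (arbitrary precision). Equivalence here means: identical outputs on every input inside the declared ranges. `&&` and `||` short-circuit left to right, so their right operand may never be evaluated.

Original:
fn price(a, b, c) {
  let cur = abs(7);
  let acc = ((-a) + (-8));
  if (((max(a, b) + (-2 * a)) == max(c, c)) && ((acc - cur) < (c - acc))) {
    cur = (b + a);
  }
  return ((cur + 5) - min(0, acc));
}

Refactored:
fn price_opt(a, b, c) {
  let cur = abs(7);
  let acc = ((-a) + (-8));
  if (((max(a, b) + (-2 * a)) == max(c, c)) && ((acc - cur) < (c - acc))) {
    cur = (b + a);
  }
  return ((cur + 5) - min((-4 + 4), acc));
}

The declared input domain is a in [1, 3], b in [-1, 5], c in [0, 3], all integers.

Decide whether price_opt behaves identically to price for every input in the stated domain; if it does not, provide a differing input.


Equivalent — the differences include constant usage differs; and arithmetic usage differs, yet no declared input distinguishes the two.
Tracing a=1, b=0, c=3: price: cur=7, then acc=-9, then (((max(a, b) + (-2 * a)) == max(c, c)) && ((acc - cur) < (c - acc))) is false, then returns 21 | price_opt: cur=7, then acc=-9, then (((max(a, b) + (-2 * a)) == max(c, c)) && ((acc - cur) < (c - acc))) is false, then returns 21 — matching result 21.
Checked all 84 inputs in the declared domain: the outputs agree on every one.
verdict: equivalent


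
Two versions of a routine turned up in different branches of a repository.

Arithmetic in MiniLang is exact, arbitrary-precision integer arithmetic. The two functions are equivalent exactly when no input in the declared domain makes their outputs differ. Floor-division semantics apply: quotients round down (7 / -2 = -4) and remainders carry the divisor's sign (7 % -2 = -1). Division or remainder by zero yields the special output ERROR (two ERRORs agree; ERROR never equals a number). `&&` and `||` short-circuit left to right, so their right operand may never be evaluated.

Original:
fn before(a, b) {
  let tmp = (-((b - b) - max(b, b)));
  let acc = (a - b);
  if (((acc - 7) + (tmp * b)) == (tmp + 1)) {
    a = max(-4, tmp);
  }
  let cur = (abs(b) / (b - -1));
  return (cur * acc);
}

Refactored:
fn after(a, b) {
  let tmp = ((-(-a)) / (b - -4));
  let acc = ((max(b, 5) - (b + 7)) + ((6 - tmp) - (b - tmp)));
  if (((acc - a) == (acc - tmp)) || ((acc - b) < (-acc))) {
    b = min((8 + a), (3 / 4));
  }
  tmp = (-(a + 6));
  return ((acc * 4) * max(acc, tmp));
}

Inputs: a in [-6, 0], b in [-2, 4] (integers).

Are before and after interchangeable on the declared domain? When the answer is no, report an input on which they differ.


There is a counterexample at a=-6, b=-2: 8 on one side, 256 on the other.
before: tmp becomes -2; next acc becomes -4; next (((acc - 7) + (tmp * b)) == (tmp + 1)) evaluates to false; next cur becomes -2; next final value 8
after: tmp becomes -3; next acc becomes 8; next (((acc - a) == (acc - tmp)) || ((acc - b) < (-acc))) evaluates to false; next tmp becomes 0; next final value 256
verdict: not equivalent; witness: a=-6, b=-2


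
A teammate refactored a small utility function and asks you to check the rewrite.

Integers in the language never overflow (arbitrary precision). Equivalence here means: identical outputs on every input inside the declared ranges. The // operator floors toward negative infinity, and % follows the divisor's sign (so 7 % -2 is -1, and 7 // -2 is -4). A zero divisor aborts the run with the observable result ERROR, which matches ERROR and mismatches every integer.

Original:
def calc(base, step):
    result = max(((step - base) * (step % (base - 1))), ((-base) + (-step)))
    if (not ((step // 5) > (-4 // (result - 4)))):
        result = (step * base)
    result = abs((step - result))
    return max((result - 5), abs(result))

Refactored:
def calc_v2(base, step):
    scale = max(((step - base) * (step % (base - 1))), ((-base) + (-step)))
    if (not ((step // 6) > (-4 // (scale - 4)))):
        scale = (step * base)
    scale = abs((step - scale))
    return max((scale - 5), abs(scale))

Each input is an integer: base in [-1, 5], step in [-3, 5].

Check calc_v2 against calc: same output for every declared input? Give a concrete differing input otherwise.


There is a counterexample at base=-1, step=5: 9 on one side, 10 on the other.
calc: result = -4; (not ((step // 5) > (-4 // (result - 4)))) -> false; result = 9; return 9
calc_v2: scale = -4; (not ((step // 6) > (-4 // (scale - 4)))) -> true; scale = -5; scale = 10; return 10
verdict: not equivalent; witness: base=-1, step=5


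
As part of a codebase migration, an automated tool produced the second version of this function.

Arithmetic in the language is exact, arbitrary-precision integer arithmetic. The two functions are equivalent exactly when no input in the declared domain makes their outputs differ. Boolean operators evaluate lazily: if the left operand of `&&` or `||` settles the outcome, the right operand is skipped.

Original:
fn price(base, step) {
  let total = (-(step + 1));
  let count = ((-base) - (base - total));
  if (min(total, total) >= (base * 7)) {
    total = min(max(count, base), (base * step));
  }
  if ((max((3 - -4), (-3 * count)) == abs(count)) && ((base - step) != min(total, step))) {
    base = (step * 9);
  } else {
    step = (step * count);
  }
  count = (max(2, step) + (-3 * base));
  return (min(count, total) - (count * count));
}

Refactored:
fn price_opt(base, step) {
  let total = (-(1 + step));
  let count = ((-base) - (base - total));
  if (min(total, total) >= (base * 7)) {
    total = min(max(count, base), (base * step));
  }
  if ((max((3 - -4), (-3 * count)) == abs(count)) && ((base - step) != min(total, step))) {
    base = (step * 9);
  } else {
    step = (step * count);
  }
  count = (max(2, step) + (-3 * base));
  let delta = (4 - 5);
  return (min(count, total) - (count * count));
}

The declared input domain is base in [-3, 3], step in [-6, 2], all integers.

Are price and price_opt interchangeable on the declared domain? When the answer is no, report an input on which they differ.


Although arithmetic usage differs; statement counts differ; local variable names differ; constant usage differs, 63/63 inputs agree.
verdict: equivalent


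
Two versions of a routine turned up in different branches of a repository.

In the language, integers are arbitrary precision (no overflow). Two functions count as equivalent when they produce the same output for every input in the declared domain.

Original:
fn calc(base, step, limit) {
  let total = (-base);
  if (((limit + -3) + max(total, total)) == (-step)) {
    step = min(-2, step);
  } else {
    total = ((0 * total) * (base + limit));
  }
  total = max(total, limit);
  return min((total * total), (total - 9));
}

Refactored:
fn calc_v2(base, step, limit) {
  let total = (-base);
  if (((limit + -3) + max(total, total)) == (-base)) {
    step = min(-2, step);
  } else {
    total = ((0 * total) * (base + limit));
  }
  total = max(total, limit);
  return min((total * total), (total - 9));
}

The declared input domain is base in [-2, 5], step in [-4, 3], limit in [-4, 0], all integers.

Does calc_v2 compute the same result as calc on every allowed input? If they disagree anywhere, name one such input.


base=-2, step=1, limit=0 yields -7 from calc but -9 from calc_v2.
verdict: not equivalent; witness: base=-2, step=1, limit=0


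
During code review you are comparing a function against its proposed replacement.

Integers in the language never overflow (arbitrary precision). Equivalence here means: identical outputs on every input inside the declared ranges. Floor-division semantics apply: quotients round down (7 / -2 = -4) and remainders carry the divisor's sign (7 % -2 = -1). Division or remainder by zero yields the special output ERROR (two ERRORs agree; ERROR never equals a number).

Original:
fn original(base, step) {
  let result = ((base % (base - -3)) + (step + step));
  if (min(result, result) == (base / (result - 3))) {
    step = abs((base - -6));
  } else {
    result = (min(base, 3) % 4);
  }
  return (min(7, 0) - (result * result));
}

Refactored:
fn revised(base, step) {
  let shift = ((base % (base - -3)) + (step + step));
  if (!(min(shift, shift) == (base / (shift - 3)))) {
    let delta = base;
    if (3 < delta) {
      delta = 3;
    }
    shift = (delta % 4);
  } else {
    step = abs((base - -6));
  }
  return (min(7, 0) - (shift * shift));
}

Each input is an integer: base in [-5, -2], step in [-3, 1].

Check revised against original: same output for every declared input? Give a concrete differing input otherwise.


Equivalent — the differences include statement counts differ; also local variable names differ; also branching structure differs; also min/max/abs usage differs; also constant usage differs; also comparison usage differs; also boolean connective usage differs, yet no declared input distinguishes the two.
As a probe, take base=-3, step=-1: original runs a zero divisor aborts: ERROR; revised runs a zero divisor aborts: ERROR; both end at ERROR.
Every one of the 20 inputs gives matching results.
verdict: equivalent


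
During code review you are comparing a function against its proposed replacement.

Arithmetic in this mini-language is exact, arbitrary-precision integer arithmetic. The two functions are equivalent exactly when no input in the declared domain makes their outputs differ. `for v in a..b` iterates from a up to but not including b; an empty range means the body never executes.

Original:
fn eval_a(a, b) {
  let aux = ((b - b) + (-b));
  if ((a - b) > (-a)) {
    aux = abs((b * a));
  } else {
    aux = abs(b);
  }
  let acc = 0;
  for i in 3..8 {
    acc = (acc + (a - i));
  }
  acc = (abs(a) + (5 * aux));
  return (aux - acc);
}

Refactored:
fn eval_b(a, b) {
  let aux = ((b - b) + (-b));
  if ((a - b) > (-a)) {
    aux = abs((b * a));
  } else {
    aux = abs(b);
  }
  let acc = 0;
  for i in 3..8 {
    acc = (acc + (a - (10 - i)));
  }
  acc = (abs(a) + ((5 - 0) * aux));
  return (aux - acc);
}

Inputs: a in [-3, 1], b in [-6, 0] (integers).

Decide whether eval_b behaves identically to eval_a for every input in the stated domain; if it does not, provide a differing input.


This is a faithful refactor — constant usage differs; also arithmetic usage differs, but the computed results match everywhere.
Spot check at a=0, b=-4 — eval_a: aux=4, then ((a - b) > (-a)) is true, then aux=0, then acc=0, then (i=3), then acc=-3, then (i=4), then acc=-7, then (i=5), then acc=-12, then (i=6), then acc=-18, then (i=7), then acc=-25, then acc=0, then returns 0. eval_b: aux=4, then ((a - b) > (-a)) is true, then aux=0, then acc=0, then (i=3), then acc=-7, then (i=4), then acc=-13, then (i=5), then acc=-18, then (i=6), then acc=-22, then (i=7), then acc=-25, then acc=0, then returns 0. Both give 0.
Sweeping the whole domain (35 inputs) finds no disagreement.
verdict: equivalent


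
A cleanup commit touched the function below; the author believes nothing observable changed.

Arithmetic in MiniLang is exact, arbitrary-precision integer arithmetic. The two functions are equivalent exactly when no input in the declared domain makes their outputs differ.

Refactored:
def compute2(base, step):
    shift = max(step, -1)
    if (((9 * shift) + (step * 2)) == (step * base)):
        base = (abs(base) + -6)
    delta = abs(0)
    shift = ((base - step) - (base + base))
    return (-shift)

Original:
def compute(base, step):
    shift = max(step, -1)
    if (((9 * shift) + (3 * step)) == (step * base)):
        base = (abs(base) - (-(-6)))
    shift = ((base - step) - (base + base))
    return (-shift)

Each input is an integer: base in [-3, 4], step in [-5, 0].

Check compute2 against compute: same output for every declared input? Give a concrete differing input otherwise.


The one real change (`3` became `2`) has no effect anywhere in the declared ranges; all 48 inputs agree.
verdict: equivalent
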